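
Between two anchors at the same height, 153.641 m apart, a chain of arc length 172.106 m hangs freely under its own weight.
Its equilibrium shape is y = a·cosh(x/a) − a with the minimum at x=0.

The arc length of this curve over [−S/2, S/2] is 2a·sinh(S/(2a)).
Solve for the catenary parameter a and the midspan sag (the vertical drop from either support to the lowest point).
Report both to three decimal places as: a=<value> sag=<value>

seed: a₀ = √(S³/(24(L−S))) = √(153.641³/(24·18.465)) = 90.464963
iter 1: u=0.849174  f(a)=+6.773e-01  f'(a)=-4.384e-01  a ← 90.464963 − (+6.773e-01/-4.384e-01) = 92.009790
iter 2: u=0.834917  f(a)=+1.774e-02  f'(a)=-4.157e-01  a ← 92.009790 − (+1.774e-02/-4.157e-01) = 92.052458
iter 3: u=0.834530  f(a)=+1.289e-05  f'(a)=-4.151e-01  a ← 92.052458 − (+1.289e-05/-4.151e-01) = 92.052490
iter 4: u=0.834529  f(a)=+6.821e-12  f'(a)=-4.151e-01  a ← 92.052490 − (+6.821e-12/-4.151e-01) = 92.052490
converged: |Δa| < 1e-12 after 4 iterations
sag = a·(cosh(S/(2a)) − 1) = 92.052490·(cosh(0.834529) − 1) = 33.958540
T_max/T_min = cosh(S/(2a)) = 1.368904

a=92.052 sag=33.959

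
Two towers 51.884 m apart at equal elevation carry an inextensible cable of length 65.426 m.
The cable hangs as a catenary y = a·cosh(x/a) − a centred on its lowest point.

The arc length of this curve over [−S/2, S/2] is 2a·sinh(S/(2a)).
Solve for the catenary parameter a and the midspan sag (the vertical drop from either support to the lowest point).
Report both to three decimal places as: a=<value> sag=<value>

seed: a₀ = √(S³/(24(L−S))) = √(51.884³/(24·13.542)) = 20.730184
iter 1: u=1.251412  f(a)=+1.101e+00  f'(a)=-1.523e+00  a ← 20.730184 − (+1.101e+00/-1.523e+00) = 21.453003
iter 2: u=1.209248  f(a)=+6.019e-02  f'(a)=-1.360e+00  a ← 21.453003 − (+6.019e-02/-1.360e+00) = 21.497247
iter 3: u=1.206759  f(a)=+2.030e-04  f'(a)=-1.351e+00  a ← 21.497247 − (+2.030e-04/-1.351e+00) = 21.497397
iter 4: u=1.206751  f(a)=+2.327e-09  f'(a)=-1.351e+00  a ← 21.497397 − (+2.327e-09/-1.351e+00) = 21.497397
iter 5: u=1.206751  f(a)=+0.000e+00  f'(a)=-1.351e+00  a ← 21.497397 − (+0.000e+00/-1.351e+00) = 21.497397
converged: |Δa| < 1e-12 after 5 iterations
sag = a·(cosh(S/(2a)) − 1) = 21.497397·(cosh(1.206751) − 1) = 17.646931
T_max/T_min = cosh(S/(2a)) = 1.820887

a=21.497 sag=17.647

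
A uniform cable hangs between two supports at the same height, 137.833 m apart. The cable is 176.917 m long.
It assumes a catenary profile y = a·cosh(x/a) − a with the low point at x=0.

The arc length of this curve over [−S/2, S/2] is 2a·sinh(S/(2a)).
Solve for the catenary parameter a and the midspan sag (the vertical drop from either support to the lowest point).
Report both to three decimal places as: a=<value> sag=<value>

seed: a₀ = √(S³/(24(L−S))) = √(137.833³/(24·39.084)) = 52.835362
iter 1: u=1.304363  f(a)=+3.463e+00  f'(a)=-1.747e+00  a ← 52.835362 − (+3.463e+00/-1.747e+00) = 54.817502
iter 2: u=1.257199  f(a)=+2.044e-01  f'(a)=-1.546e+00  a ← 54.817502 − (+2.044e-01/-1.546e+00) = 54.949691
iter 3: u=1.254174  f(a)=+8.110e-04  f'(a)=-1.534e+00  a ← 54.949691 − (+8.110e-04/-1.534e+00) = 54.950219
iter 4: u=1.254162  f(a)=+1.288e-08  f'(a)=-1.534e+00  a ← 54.950219 − (+1.288e-08/-1.534e+00) = 54.950219
iter 5: u=1.254162  f(a)=+2.842e-14  f'(a)=-1.534e+00  a ← 54.950219 − (+2.842e-14/-1.534e+00) = 54.950219
converged: |Δa| < 1e-12 after 5 iterations
sag = a·(cosh(S/(2a)) − 1) = 54.950219·(cosh(1.254162) − 1) = 49.186387
T_max/T_min = cosh(S/(2a)) = 1.895108

a=54.950 sag=49.186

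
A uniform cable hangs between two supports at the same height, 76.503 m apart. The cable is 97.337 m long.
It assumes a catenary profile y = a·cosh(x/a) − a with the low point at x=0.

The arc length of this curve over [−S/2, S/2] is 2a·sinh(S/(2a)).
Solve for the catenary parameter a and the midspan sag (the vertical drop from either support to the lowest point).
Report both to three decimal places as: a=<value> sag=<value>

a=31.077 sag=26.667

seed: a₀ = √(S³/(24(L−S))) = √(76.503³/(24·20.834)) = 29.924420
iter 1: u=1.278270  f(a)=+1.770e+00  f'(a)=-1.634e+00  a ← 29.924420 − (+1.770e+00/-1.634e+00) = 31.007796
iter 2: u=1.233609  f(a)=+1.007e-01  f'(a)=-1.453e+00  a ← 31.007796 − (+1.007e-01/-1.453e+00) = 31.077088
iter 3: u=1.230859  f(a)=+3.690e-04  f'(a)=-1.442e+00  a ← 31.077088 − (+3.690e-04/-1.442e+00) = 31.077343
iter 4: u=1.230848  f(a)=+4.999e-09  f'(a)=-1.442e+00  a ← 31.077343 − (+4.999e-09/-1.442e+00) = 31.077343
iter 5: u=1.230848  f(a)=-1.421e-14  f'(a)=-1.442e+00  a ← 31.077343 − (-1.421e-14/-1.442e+00) = 31.077343
converged: |Δa| < 1e-12 after 5 iterations
sag = a·(cosh(S/(2a)) − 1) = 31.077343·(cosh(1.230848) − 1) = 26.667130
T_max/T_min = cosh(S/(2a)) = 1.858089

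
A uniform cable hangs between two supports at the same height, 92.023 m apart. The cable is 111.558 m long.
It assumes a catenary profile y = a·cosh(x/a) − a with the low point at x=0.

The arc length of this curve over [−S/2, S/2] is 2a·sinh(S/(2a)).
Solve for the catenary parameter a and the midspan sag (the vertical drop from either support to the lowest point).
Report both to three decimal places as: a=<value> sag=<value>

seed: a₀ = √(S³/(24(L−S))) = √(92.023³/(24·19.535)) = 40.769206
iter 1: u=1.128585  f(a)=+1.282e+00  f'(a)=-1.086e+00  a ← 40.769206 − (+1.282e+00/-1.086e+00) = 41.950065
iter 2: u=1.096816  f(a)=+5.783e-02  f'(a)=-9.901e-01  a ← 41.950065 − (+5.783e-02/-9.901e-01) = 42.008473
iter 3: u=1.095291  f(a)=+1.299e-04  f'(a)=-9.857e-01  a ← 42.008473 − (+1.299e-04/-9.857e-01) = 42.008604
iter 4: u=1.095288  f(a)=+6.584e-10  f'(a)=-9.857e-01  a ← 42.008604 − (+6.584e-10/-9.857e-01) = 42.008604
iter 5: u=1.095288  f(a)=-1.421e-14  f'(a)=-9.857e-01  a ← 42.008604 − (-1.421e-14/-9.857e-01) = 42.008604
converged: |Δa| < 1e-12 after 5 iterations
sag = a·(cosh(S/(2a)) − 1) = 42.008604·(cosh(1.095288) − 1) = 27.819898
T_max/T_min = cosh(S/(2a)) = 1.662243

a=42.009 sag=27.820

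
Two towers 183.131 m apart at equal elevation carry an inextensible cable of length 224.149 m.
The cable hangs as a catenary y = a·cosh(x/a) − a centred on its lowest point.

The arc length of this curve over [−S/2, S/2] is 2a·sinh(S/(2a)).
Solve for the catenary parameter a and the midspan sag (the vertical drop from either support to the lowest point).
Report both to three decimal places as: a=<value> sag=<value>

seed: a₀ = √(S³/(24(L−S))) = √(183.131³/(24·41.018)) = 78.985967
iter 1: u=1.159263  f(a)=+2.846e+00  f'(a)=-1.185e+00  a ← 78.985967 − (+2.846e+00/-1.185e+00) = 81.387565
iter 2: u=1.125055  f(a)=+1.350e-01  f'(a)=-1.075e+00  a ← 81.387565 − (+1.350e-01/-1.075e+00) = 81.513101
iter 3: u=1.123323  f(a)=+3.369e-04  f'(a)=-1.070e+00  a ← 81.513101 − (+3.369e-04/-1.070e+00) = 81.513415
iter 4: u=1.123318  f(a)=+2.112e-09  f'(a)=-1.070e+00  a ← 81.513415 − (+2.112e-09/-1.070e+00) = 81.513415
iter 5: u=1.123318  f(a)=-2.842e-14  f'(a)=-1.070e+00  a ← 81.513415 − (-2.842e-14/-1.070e+00) = 81.513415
converged: |Δa| < 1e-12 after 5 iterations
sag = a·(cosh(S/(2a)) − 1) = 81.513415·(cosh(1.123318) − 1) = 57.069161
T_max/T_min = cosh(S/(2a)) = 1.700120

a=81.513 sag=57.069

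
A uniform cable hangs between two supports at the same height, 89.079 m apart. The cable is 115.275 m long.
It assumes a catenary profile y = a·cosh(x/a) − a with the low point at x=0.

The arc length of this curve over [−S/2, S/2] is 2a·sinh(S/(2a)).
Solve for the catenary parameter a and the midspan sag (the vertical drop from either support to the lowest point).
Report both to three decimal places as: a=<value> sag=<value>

seed: a₀ = √(S³/(24(L−S))) = √(89.079³/(24·26.196)) = 33.530489
iter 1: u=1.328328  f(a)=+2.411e+00  f'(a)=-1.856e+00  a ← 33.530489 − (+2.411e+00/-1.856e+00) = 34.829181
iter 2: u=1.278798  f(a)=+1.471e-01  f'(a)=-1.636e+00  a ← 34.829181 − (+1.471e-01/-1.636e+00) = 34.919118
iter 3: u=1.275505  f(a)=+6.269e-04  f'(a)=-1.622e+00  a ← 34.919118 − (+6.269e-04/-1.622e+00) = 34.919504
iter 4: u=1.275491  f(a)=+1.149e-08  f'(a)=-1.622e+00  a ← 34.919504 − (+1.149e-08/-1.622e+00) = 34.919504
iter 5: u=1.275491  f(a)=+0.000e+00  f'(a)=-1.622e+00  a ← 34.919504 − (+0.000e+00/-1.622e+00) = 34.919504
converged: |Δa| < 1e-12 after 5 iterations
sag = a·(cosh(S/(2a)) − 1) = 34.919504·(cosh(1.275491) − 1) = 32.470801
T_max/T_min = cosh(S/(2a)) = 1.929876

a=34.920 sag=32.471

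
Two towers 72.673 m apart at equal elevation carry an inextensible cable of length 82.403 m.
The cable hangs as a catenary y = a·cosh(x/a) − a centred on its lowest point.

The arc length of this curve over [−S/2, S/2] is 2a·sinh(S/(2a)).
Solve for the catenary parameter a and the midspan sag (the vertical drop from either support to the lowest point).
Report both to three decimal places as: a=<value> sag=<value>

seed: a₀ = √(S³/(24(L−S))) = √(72.673³/(24·9.730)) = 40.541293
iter 1: u=0.896284  f(a)=+3.984e-01  f'(a)=-5.197e-01  a ← 40.541293 − (+3.984e-01/-5.197e-01) = 41.307862
iter 2: u=0.879651  f(a)=+1.158e-02  f'(a)=-4.899e-01  a ← 41.307862 − (+1.158e-02/-4.899e-01) = 41.331501
iter 3: u=0.879148  f(a)=+1.043e-05  f'(a)=-4.890e-01  a ← 41.331501 − (+1.043e-05/-4.890e-01) = 41.331522
iter 4: u=0.879147  f(a)=+8.498e-12  f'(a)=-4.890e-01  a ← 41.331522 − (+8.498e-12/-4.890e-01) = 41.331522
converged: |Δa| < 1e-12 after 4 iterations
sag = a·(cosh(S/(2a)) − 1) = 41.331522·(cosh(0.879147) − 1) = 17.028210
T_max/T_min = cosh(S/(2a)) = 1.411991

a=41.332 sag=17.028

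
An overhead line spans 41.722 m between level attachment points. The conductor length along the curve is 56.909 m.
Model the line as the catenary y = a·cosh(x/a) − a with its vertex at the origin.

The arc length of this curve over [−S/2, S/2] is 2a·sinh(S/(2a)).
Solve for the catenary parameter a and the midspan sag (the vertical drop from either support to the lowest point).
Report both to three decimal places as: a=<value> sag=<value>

a=14.830 sag=17.257

seed: a₀ = √(S³/(24(L−S))) = √(41.722³/(24·15.187)) = 14.115818
iter 1: u=1.477846  f(a)=+1.747e+00  f'(a)=-2.660e+00  a ← 14.115818 − (+1.747e+00/-2.660e+00) = 14.772742
iter 2: u=1.412128  f(a)=+1.294e-01  f'(a)=-2.279e+00  a ← 14.772742 − (+1.294e-01/-2.279e+00) = 14.829505
iter 3: u=1.406723  f(a)=+8.348e-04  f'(a)=-2.250e+00  a ← 14.829505 − (+8.348e-04/-2.250e+00) = 14.829876
iter 4: u=1.406687  f(a)=+3.524e-08  f'(a)=-2.250e+00  a ← 14.829876 − (+3.524e-08/-2.250e+00) = 14.829876
iter 5: u=1.406687  f(a)=+7.105e-15  f'(a)=-2.250e+00  a ← 14.829876 − (+7.105e-15/-2.250e+00) = 14.829876
converged: |Δa| < 1e-12 after 5 iterations
sag = a·(cosh(S/(2a)) − 1) = 14.829876·(cosh(1.406687) − 1) = 17.257252
T_max/T_min = cosh(S/(2a)) = 2.163681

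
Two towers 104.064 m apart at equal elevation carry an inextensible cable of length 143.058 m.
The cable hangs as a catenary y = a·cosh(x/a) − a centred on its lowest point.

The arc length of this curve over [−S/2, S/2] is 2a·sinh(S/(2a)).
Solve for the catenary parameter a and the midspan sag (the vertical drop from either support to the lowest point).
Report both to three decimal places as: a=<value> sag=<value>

a=36.505 sag=43.801

seed: a₀ = √(S³/(24(L−S))) = √(104.064³/(24·38.994)) = 34.701341
iter 1: u=1.499423  f(a)=+4.626e+00  f'(a)=-2.795e+00  a ← 34.701341 − (+4.626e+00/-2.795e+00) = 36.356296
iter 2: u=1.431169  f(a)=+3.515e-01  f'(a)=-2.385e+00  a ← 36.356296 − (+3.515e-01/-2.385e+00) = 36.503673
iter 3: u=1.425391  f(a)=+2.398e-03  f'(a)=-2.353e+00  a ← 36.503673 − (+2.398e-03/-2.353e+00) = 36.504693
iter 4: u=1.425351  f(a)=+1.134e-07  f'(a)=-2.352e+00  a ← 36.504693 − (+1.134e-07/-2.352e+00) = 36.504693
iter 5: u=1.425351  f(a)=+0.000e+00  f'(a)=-2.352e+00  a ← 36.504693 − (+0.000e+00/-2.352e+00) = 36.504693
converged: |Δa| < 1e-12 after 5 iterations
sag = a·(cosh(S/(2a)) − 1) = 36.504693·(cosh(1.425351) − 1) = 43.800914
T_max/T_min = cosh(S/(2a)) = 2.199871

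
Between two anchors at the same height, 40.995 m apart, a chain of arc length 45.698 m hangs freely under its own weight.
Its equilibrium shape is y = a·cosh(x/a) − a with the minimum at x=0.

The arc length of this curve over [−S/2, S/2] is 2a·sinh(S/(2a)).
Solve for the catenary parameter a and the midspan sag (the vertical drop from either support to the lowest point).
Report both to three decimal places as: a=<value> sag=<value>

seed: a₀ = √(S³/(24(L−S))) = √(40.995³/(24·4.703)) = 24.706045
iter 1: u=0.829655  f(a)=+1.645e-01  f'(a)=-4.076e-01  a ← 24.706045 − (+1.645e-01/-4.076e-01) = 25.109746
iter 2: u=0.816316  f(a)=+4.120e-03  f'(a)=-3.874e-01  a ← 25.109746 − (+4.120e-03/-3.874e-01) = 25.120380
iter 3: u=0.815971  f(a)=+2.730e-06  f'(a)=-3.869e-01  a ← 25.120380 − (+2.730e-06/-3.869e-01) = 25.120387
iter 4: u=0.815971  f(a)=+1.201e-12  f'(a)=-3.869e-01  a ← 25.120387 − (+1.201e-12/-3.869e-01) = 25.120387
converged: |Δa| < 1e-12 after 4 iterations
sag = a·(cosh(S/(2a)) − 1) = 25.120387·(cosh(0.815971) − 1) = 8.837096
T_max/T_min = cosh(S/(2a)) = 1.351790

a=25.120 sag=8.837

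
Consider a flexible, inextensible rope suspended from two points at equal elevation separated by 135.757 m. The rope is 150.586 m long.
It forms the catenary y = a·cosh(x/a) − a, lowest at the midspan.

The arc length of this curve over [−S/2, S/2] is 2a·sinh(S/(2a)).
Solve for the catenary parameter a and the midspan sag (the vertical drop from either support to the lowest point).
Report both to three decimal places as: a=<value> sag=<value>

a=85.186 sag=28.505

seed: a₀ = √(S³/(24(L−S))) = √(135.757³/(24·14.829)) = 83.845893
iter 1: u=0.809563  f(a)=+4.936e-01  f'(a)=-3.775e-01  a ← 83.845893 − (+4.936e-01/-3.775e-01) = 85.153588
iter 2: u=0.797130  f(a)=+1.178e-02  f'(a)=-3.596e-01  a ← 85.153588 − (+1.178e-02/-3.596e-01) = 85.186358
iter 3: u=0.796824  f(a)=+7.082e-06  f'(a)=-3.592e-01  a ← 85.186358 − (+7.082e-06/-3.592e-01) = 85.186377
iter 4: u=0.796823  f(a)=+2.558e-12  f'(a)=-3.592e-01  a ← 85.186377 − (+2.558e-12/-3.592e-01) = 85.186377
converged: |Δa| < 1e-12 after 4 iterations
sag = a·(cosh(S/(2a)) − 1) = 85.186377·(cosh(0.796823) − 1) = 28.505112
T_max/T_min = cosh(S/(2a)) = 1.334621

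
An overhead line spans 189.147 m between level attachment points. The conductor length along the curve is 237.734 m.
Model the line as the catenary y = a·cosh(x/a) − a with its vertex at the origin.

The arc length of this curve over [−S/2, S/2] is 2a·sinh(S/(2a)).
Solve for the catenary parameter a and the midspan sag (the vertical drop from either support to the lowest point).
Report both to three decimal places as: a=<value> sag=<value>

seed: a₀ = √(S³/(24(L−S))) = √(189.147³/(24·48.587)) = 76.178694
iter 1: u=1.241469  f(a)=+3.885e+00  f'(a)=-1.483e+00  a ← 76.178694 − (+3.885e+00/-1.483e+00) = 78.797511
iter 2: u=1.200209  f(a)=+2.093e-01  f'(a)=-1.327e+00  a ← 78.797511 − (+2.093e-01/-1.327e+00) = 78.955190
iter 3: u=1.197812  f(a)=+6.842e-04  f'(a)=-1.319e+00  a ← 78.955190 − (+6.842e-04/-1.319e+00) = 78.955709
iter 4: u=1.197804  f(a)=+7.365e-09  f'(a)=-1.319e+00  a ← 78.955709 − (+7.365e-09/-1.319e+00) = 78.955709
iter 5: u=1.197804  f(a)=-2.842e-14  f'(a)=-1.319e+00  a ← 78.955709 − (-2.842e-14/-1.319e+00) = 78.955709
converged: |Δa| < 1e-12 after 5 iterations
sag = a·(cosh(S/(2a)) − 1) = 78.955709·(cosh(1.197804) − 1) = 63.744563
T_max/T_min = cosh(S/(2a)) = 1.807346

a=78.956 sag=63.745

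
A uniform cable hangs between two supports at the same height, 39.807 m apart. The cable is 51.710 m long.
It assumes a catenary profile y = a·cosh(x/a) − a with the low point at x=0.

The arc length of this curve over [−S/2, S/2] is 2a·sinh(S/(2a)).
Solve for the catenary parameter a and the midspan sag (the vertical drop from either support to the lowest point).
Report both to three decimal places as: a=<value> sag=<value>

a=15.485 sag=14.653

seed: a₀ = √(S³/(24(L−S))) = √(39.807³/(24·11.903)) = 14.859539
iter 1: u=1.339443  f(a)=+1.115e+00  f'(a)=-1.909e+00  a ← 14.859539 − (+1.115e+00/-1.909e+00) = 15.443509
iter 2: u=1.288794  f(a)=+6.907e-02  f'(a)=-1.679e+00  a ← 15.443509 − (+6.907e-02/-1.679e+00) = 15.484654
iter 3: u=1.285369  f(a)=+3.040e-04  f'(a)=-1.664e+00  a ← 15.484654 − (+3.040e-04/-1.664e+00) = 15.484837
iter 4: u=1.285354  f(a)=+5.948e-09  f'(a)=-1.664e+00  a ← 15.484837 − (+5.948e-09/-1.664e+00) = 15.484837
iter 5: u=1.285354  f(a)=+7.105e-15  f'(a)=-1.664e+00  a ← 15.484837 − (+7.105e-15/-1.664e+00) = 15.484837
converged: |Δa| < 1e-12 after 5 iterations
sag = a·(cosh(S/(2a)) − 1) = 15.484837·(cosh(1.285354) − 1) = 14.652535
T_max/T_min = cosh(S/(2a)) = 1.946251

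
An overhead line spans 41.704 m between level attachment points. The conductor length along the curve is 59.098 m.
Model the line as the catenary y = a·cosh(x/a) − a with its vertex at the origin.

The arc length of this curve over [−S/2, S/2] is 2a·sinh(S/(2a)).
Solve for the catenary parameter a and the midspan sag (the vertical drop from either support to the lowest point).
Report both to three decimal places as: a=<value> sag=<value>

seed: a₀ = √(S³/(24(L−S))) = √(41.704³/(24·17.394)) = 13.181390
iter 1: u=1.581927  f(a)=+2.311e+00  f'(a)=-3.361e+00  a ← 13.181390 − (+2.311e+00/-3.361e+00) = 13.868800
iter 2: u=1.503519  f(a)=+1.931e-01  f'(a)=-2.821e+00  a ← 13.868800 − (+1.931e-01/-2.821e+00) = 13.937233
iter 3: u=1.496136  f(a)=+1.619e-03  f'(a)=-2.774e+00  a ← 13.937233 − (+1.619e-03/-2.774e+00) = 13.937816
iter 4: u=1.496074  f(a)=+1.160e-07  f'(a)=-2.774e+00  a ← 13.937816 − (+1.160e-07/-2.774e+00) = 13.937816
iter 5: u=1.496074  f(a)=+7.105e-15  f'(a)=-2.774e+00  a ← 13.937816 − (+7.105e-15/-2.774e+00) = 13.937816
converged: |Δa| < 1e-12 after 5 iterations
sag = a·(cosh(S/(2a)) − 1) = 13.937816·(cosh(1.496074) − 1) = 18.733366
T_max/T_min = cosh(S/(2a)) = 2.344067

a=13.938 sag=18.733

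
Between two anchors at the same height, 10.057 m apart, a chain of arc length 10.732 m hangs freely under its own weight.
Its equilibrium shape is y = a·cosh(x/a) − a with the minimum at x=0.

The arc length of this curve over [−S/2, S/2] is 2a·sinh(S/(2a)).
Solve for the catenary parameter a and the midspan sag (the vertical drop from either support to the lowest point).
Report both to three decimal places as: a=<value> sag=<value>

seed: a₀ = √(S³/(24(L−S))) = √(10.057³/(24·0.675)) = 7.924013
iter 1: u=0.634590  f(a)=+1.372e-02  f'(a)=-1.773e-01  a ← 7.924013 − (+1.372e-02/-1.773e-01) = 8.001396
iter 2: u=0.628453  f(a)=+2.036e-04  f'(a)=-1.721e-01  a ← 8.001396 − (+2.036e-04/-1.721e-01) = 8.002580
iter 3: u=0.628360  f(a)=+4.632e-08  f'(a)=-1.720e-01  a ← 8.002580 − (+4.632e-08/-1.720e-01) = 8.002580
iter 4: u=0.628360  f(a)=+0.000e+00  f'(a)=-1.720e-01  a ← 8.002580 − (+0.000e+00/-1.720e-01) = 8.002580
converged: |Δa| < 1e-12 after 4 iterations
sag = a·(cosh(S/(2a)) − 1) = 8.002580·(cosh(0.628360) − 1) = 1.632525
T_max/T_min = cosh(S/(2a)) = 1.204000

a=8.003 sag=1.633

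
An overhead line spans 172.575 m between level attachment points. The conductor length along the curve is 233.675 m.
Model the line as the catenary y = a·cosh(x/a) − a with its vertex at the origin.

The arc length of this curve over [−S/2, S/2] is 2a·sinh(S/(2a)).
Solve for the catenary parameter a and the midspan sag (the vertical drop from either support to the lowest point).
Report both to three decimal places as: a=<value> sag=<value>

a=62.121 sag=70.204

seed: a₀ = √(S³/(24(L−S))) = √(172.575³/(24·61.100)) = 59.202575
iter 1: u=1.457496  f(a)=+6.828e+00  f'(a)=-2.537e+00  a ← 59.202575 − (+6.828e+00/-2.537e+00) = 61.893684
iter 2: u=1.394124  f(a)=+4.932e-01  f'(a)=-2.183e+00  a ← 61.893684 − (+4.932e-01/-2.183e+00) = 62.119614
iter 3: u=1.389054  f(a)=+3.015e-03  f'(a)=-2.156e+00  a ← 62.119614 − (+3.015e-03/-2.156e+00) = 62.121013
iter 4: u=1.389023  f(a)=+1.143e-07  f'(a)=-2.156e+00  a ← 62.121013 − (+1.143e-07/-2.156e+00) = 62.121013
iter 5: u=1.389023  f(a)=+0.000e+00  f'(a)=-2.156e+00  a ← 62.121013 − (+0.000e+00/-2.156e+00) = 62.121013
converged: |Δa| < 1e-12 after 5 iterations
sag = a·(cosh(S/(2a)) − 1) = 62.121013·(cosh(1.389023) − 1) = 70.204426
T_max/T_min = cosh(S/(2a)) = 2.130124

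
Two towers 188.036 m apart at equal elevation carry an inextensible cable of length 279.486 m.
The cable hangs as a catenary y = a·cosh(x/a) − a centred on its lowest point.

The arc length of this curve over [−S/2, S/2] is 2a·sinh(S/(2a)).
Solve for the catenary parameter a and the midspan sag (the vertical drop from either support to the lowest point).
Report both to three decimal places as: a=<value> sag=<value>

a=58.675 sag=92.887

seed: a₀ = √(S³/(24(L−S))) = √(188.036³/(24·91.450)) = 55.038176
iter 1: u=1.708232  f(a)=+1.431e+01  f'(a)=-4.400e+00  a ← 55.038176 − (+1.431e+01/-4.400e+00) = 58.290412
iter 2: u=1.612924  f(a)=+1.366e+00  f'(a)=-3.596e+00  a ← 58.290412 − (+1.366e+00/-3.596e+00) = 58.670360
iter 3: u=1.602479  f(a)=+1.536e-02  f'(a)=-3.516e+00  a ← 58.670360 − (+1.536e-02/-3.516e+00) = 58.674729
iter 4: u=1.602359  f(a)=+1.991e-06  f'(a)=-3.515e+00  a ← 58.674729 − (+1.991e-06/-3.515e+00) = 58.674730
iter 5: u=1.602359  f(a)=+5.684e-14  f'(a)=-3.515e+00  a ← 58.674730 − (+5.684e-14/-3.515e+00) = 58.674730
converged: |Δa| < 1e-12 after 5 iterations
sag = a·(cosh(S/(2a)) − 1) = 58.674730·(cosh(1.602359) − 1) = 92.886578
T_max/T_min = cosh(S/(2a)) = 2.583076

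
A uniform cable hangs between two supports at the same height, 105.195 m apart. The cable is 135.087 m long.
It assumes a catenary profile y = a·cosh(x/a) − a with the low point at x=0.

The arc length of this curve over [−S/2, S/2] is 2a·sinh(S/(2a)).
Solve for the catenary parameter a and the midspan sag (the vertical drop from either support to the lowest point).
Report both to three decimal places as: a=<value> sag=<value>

a=41.897 sag=37.585

seed: a₀ = √(S³/(24(L−S))) = √(105.195³/(24·29.892)) = 40.281862
iter 1: u=1.305737  f(a)=+2.654e+00  f'(a)=-1.753e+00  a ← 40.281862 − (+2.654e+00/-1.753e+00) = 41.795848
iter 2: u=1.258438  f(a)=+1.570e-01  f'(a)=-1.551e+00  a ← 41.795848 − (+1.570e-01/-1.551e+00) = 41.897036
iter 3: u=1.255399  f(a)=+6.254e-04  f'(a)=-1.539e+00  a ← 41.897036 − (+6.254e-04/-1.539e+00) = 41.897442
iter 4: u=1.255387  f(a)=+1.002e-08  f'(a)=-1.539e+00  a ← 41.897442 − (+1.002e-08/-1.539e+00) = 41.897442
iter 5: u=1.255387  f(a)=-2.842e-14  f'(a)=-1.539e+00  a ← 41.897442 − (-2.842e-14/-1.539e+00) = 41.897442
converged: |Δa| < 1e-12 after 5 iterations
sag = a·(cosh(S/(2a)) − 1) = 41.897442·(cosh(1.255387) − 1) = 37.585386
T_max/T_min = cosh(S/(2a)) = 1.897081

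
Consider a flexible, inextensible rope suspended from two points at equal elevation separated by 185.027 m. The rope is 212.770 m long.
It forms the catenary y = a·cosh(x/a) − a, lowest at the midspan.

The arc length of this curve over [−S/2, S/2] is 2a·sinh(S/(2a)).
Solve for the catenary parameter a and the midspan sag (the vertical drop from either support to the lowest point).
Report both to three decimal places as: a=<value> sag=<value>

seed: a₀ = √(S³/(24(L−S))) = √(185.027³/(24·27.743)) = 97.537210
iter 1: u=0.948494  f(a)=+1.275e+00  f'(a)=-6.217e-01  a ← 97.537210 − (+1.275e+00/-6.217e-01) = 99.587981
iter 2: u=0.928962  f(a)=+4.132e-02  f'(a)=-5.820e-01  a ← 99.587981 − (+4.132e-02/-5.820e-01) = 99.658979
iter 3: u=0.928301  f(a)=+4.662e-05  f'(a)=-5.807e-01  a ← 99.658979 − (+4.662e-05/-5.807e-01) = 99.659059
iter 4: u=0.928300  f(a)=+5.952e-11  f'(a)=-5.807e-01  a ← 99.659059 − (+5.952e-11/-5.807e-01) = 99.659059
iter 5: u=0.928300  f(a)=+2.842e-14  f'(a)=-5.807e-01  a ← 99.659059 − (+2.842e-14/-5.807e-01) = 99.659059
converged: |Δa| < 1e-12 after 5 iterations
sag = a·(cosh(S/(2a)) − 1) = 99.659059·(cosh(0.928300) − 1) = 46.113697
T_max/T_min = cosh(S/(2a)) = 1.462715

a=99.659 sag=46.114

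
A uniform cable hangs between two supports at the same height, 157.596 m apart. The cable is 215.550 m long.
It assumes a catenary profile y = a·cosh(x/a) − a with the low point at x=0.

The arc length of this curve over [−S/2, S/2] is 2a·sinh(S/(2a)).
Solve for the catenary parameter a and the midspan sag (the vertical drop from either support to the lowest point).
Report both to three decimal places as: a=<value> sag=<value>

seed: a₀ = √(S³/(24(L−S))) = √(157.596³/(24·57.954)) = 53.048176
iter 1: u=1.485405  f(a)=+6.740e+00  f'(a)=-2.707e+00  a ← 53.048176 − (+6.740e+00/-2.707e+00) = 55.538334
iter 2: u=1.418804  f(a)=+5.036e-01  f'(a)=-2.316e+00  a ← 55.538334 − (+5.036e-01/-2.316e+00) = 55.755799
iter 3: u=1.413270  f(a)=+3.314e-03  f'(a)=-2.286e+00  a ← 55.755799 − (+3.314e-03/-2.286e+00) = 55.757249
iter 4: u=1.413233  f(a)=+1.456e-07  f'(a)=-2.285e+00  a ← 55.757249 − (+1.456e-07/-2.285e+00) = 55.757249
iter 5: u=1.413233  f(a)=+0.000e+00  f'(a)=-2.285e+00  a ← 55.757249 − (+0.000e+00/-2.285e+00) = 55.757249
converged: |Δa| < 1e-12 after 5 iterations
sag = a·(cosh(S/(2a)) − 1) = 55.757249·(cosh(1.413233) − 1) = 65.586566
T_max/T_min = cosh(S/(2a)) = 2.176288

a=55.757 sag=65.587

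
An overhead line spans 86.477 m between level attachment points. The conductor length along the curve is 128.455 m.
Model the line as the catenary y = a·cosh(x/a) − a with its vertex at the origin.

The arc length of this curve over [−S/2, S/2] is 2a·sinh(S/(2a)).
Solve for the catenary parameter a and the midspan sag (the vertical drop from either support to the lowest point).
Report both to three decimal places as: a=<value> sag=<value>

seed: a₀ = √(S³/(24(L−S))) = √(86.477³/(24·41.978)) = 25.335789
iter 1: u=1.706617  f(a)=+6.555e+00  f'(a)=-4.385e+00  a ← 25.335789 − (+6.555e+00/-4.385e+00) = 26.830630
iter 2: u=1.611535  f(a)=+6.249e-01  f'(a)=-3.585e+00  a ← 26.830630 − (+6.249e-01/-3.585e+00) = 27.004923
iter 3: u=1.601134  f(a)=+7.001e-03  f'(a)=-3.505e+00  a ← 27.004923 − (+7.001e-03/-3.505e+00) = 27.006921
iter 4: u=1.601016  f(a)=+9.006e-07  f'(a)=-3.504e+00  a ← 27.006921 − (+9.006e-07/-3.504e+00) = 27.006921
iter 5: u=1.601016  f(a)=+2.842e-14  f'(a)=-3.504e+00  a ← 27.006921 − (+2.842e-14/-3.504e+00) = 27.006921
converged: |Δa| < 1e-12 after 5 iterations
sag = a·(cosh(S/(2a)) − 1) = 27.006921·(cosh(1.601016) − 1) = 42.667648
T_max/T_min = cosh(S/(2a)) = 2.579878

a=27.007 sag=42.668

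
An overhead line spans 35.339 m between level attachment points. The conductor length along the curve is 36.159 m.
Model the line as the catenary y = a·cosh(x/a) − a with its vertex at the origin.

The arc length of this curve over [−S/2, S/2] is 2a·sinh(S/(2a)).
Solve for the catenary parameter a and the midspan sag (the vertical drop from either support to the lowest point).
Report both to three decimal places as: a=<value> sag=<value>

a=47.519 sag=3.323

seed: a₀ = √(S³/(24(L−S))) = √(35.339³/(24·0.820)) = 47.355327
iter 1: u=0.373126  f(a)=+5.727e-03  f'(a)=-3.512e-02  a ← 47.355327 − (+5.727e-03/-3.512e-02) = 47.518416
iter 2: u=0.371845  f(a)=+2.972e-05  f'(a)=-3.475e-02  a ← 47.518416 − (+2.972e-05/-3.475e-02) = 47.519271
iter 3: u=0.371839  f(a)=+8.097e-10  f'(a)=-3.475e-02  a ← 47.519271 − (+8.097e-10/-3.475e-02) = 47.519271
iter 4: u=0.371839  f(a)=+0.000e+00  f'(a)=-3.475e-02  a ← 47.519271 − (+0.000e+00/-3.475e-02) = 47.519271
converged: |Δa| < 1e-12 after 4 iterations
sag = a·(cosh(S/(2a)) − 1) = 47.519271·(cosh(0.371839) − 1) = 3.323127
T_max/T_min = cosh(S/(2a)) = 1.069932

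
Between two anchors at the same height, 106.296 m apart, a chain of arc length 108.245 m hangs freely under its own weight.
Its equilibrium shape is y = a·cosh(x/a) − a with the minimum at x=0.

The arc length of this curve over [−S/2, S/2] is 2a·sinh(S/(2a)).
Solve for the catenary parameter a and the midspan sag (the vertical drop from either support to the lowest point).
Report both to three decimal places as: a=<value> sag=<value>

a=160.676 sag=8.871

seed: a₀ = √(S³/(24(L−S))) = √(106.296³/(24·1.949)) = 160.237383
iter 1: u=0.331683  f(a)=+1.075e-02  f'(a)=-2.460e-02  a ← 160.237383 − (+1.075e-02/-2.460e-02) = 160.674419
iter 2: u=0.330781  f(a)=+4.414e-05  f'(a)=-2.439e-02  a ← 160.674419 − (+4.414e-05/-2.439e-02) = 160.676228
iter 3: u=0.330777  f(a)=+7.509e-10  f'(a)=-2.439e-02  a ← 160.676228 − (+7.509e-10/-2.439e-02) = 160.676228
iter 4: u=0.330777  f(a)=-2.842e-14  f'(a)=-2.439e-02  a ← 160.676228 − (-2.842e-14/-2.439e-02) = 160.676228
converged: |Δa| < 1e-12 after 4 iterations
sag = a·(cosh(S/(2a)) − 1) = 160.676228·(cosh(0.330777) − 1) = 8.870507
T_max/T_min = cosh(S/(2a)) = 1.055207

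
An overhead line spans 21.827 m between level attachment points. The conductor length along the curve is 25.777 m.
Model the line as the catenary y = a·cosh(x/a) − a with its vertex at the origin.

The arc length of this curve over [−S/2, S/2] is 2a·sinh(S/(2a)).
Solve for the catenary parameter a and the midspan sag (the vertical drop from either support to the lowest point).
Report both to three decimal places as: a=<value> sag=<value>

a=10.747 sag=6.034

seed: a₀ = √(S³/(24(L−S))) = √(21.827³/(24·3.950)) = 10.473381
iter 1: u=1.042023  f(a)=+2.201e-01  f'(a)=-8.394e-01  a ← 10.473381 − (+2.201e-01/-8.394e-01) = 10.735553
iter 2: u=1.016576  f(a)=+8.534e-03  f'(a)=-7.755e-01  a ← 10.735553 − (+8.534e-03/-7.755e-01) = 10.746558
iter 3: u=1.015534  f(a)=+1.398e-05  f'(a)=-7.729e-01  a ← 10.746558 − (+1.398e-05/-7.729e-01) = 10.746576
iter 4: u=1.015533  f(a)=+3.766e-11  f'(a)=-7.729e-01  a ← 10.746576 − (+3.766e-11/-7.729e-01) = 10.746576
iter 5: u=1.015533  f(a)=+3.553e-15  f'(a)=-7.729e-01  a ← 10.746576 − (+3.553e-15/-7.729e-01) = 10.746576
converged: |Δa| < 1e-12 after 5 iterations
sag = a·(cosh(S/(2a)) − 1) = 10.746576·(cosh(1.015533) − 1) = 6.034435
T_max/T_min = cosh(S/(2a)) = 1.561522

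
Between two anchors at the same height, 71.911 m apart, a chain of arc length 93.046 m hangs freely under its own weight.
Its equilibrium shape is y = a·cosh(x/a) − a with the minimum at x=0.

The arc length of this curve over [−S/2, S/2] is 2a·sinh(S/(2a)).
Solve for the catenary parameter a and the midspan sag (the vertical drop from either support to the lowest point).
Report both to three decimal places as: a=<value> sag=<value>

seed: a₀ = √(S³/(24(L−S))) = √(71.911³/(24·21.135)) = 27.076108
iter 1: u=1.327942  f(a)=+1.944e+00  f'(a)=-1.854e+00  a ← 27.076108 − (+1.944e+00/-1.854e+00) = 28.124278
iter 2: u=1.278451  f(a)=+1.186e-01  f'(a)=-1.634e+00  a ← 28.124278 − (+1.186e-01/-1.634e+00) = 28.196822
iter 3: u=1.275161  f(a)=+5.046e-04  f'(a)=-1.621e+00  a ← 28.196822 − (+5.046e-04/-1.621e+00) = 28.197133
iter 4: u=1.275147  f(a)=+9.225e-09  f'(a)=-1.620e+00  a ← 28.197133 − (+9.225e-09/-1.620e+00) = 28.197133
iter 5: u=1.275147  f(a)=-1.421e-14  f'(a)=-1.620e+00  a ← 28.197133 − (-1.421e-14/-1.620e+00) = 28.197133
converged: |Δa| < 1e-12 after 5 iterations
sag = a·(cosh(S/(2a)) − 1) = 28.197133·(cosh(1.275147) − 1) = 26.203858
T_max/T_min = cosh(S/(2a)) = 1.929309

a=28.197 sag=26.204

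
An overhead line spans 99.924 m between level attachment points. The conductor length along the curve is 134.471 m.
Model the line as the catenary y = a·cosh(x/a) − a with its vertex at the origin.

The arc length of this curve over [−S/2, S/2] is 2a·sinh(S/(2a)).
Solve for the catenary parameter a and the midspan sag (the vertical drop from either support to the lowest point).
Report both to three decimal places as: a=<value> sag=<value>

seed: a₀ = √(S³/(24(L−S))) = √(99.924³/(24·34.547)) = 34.689171
iter 1: u=1.440277  f(a)=+3.765e+00  f'(a)=-2.437e+00  a ← 34.689171 − (+3.765e+00/-2.437e+00) = 36.234389
iter 2: u=1.378856  f(a)=+2.662e-01  f'(a)=-2.103e+00  a ← 36.234389 − (+2.662e-01/-2.103e+00) = 36.360953
iter 3: u=1.374056  f(a)=+1.554e-03  f'(a)=-2.079e+00  a ← 36.360953 − (+1.554e-03/-2.079e+00) = 36.361701
iter 4: u=1.374028  f(a)=+5.368e-08  f'(a)=-2.079e+00  a ← 36.361701 − (+5.368e-08/-2.079e+00) = 36.361701
iter 5: u=1.374028  f(a)=+0.000e+00  f'(a)=-2.079e+00  a ← 36.361701 − (+0.000e+00/-2.079e+00) = 36.361701
converged: |Δa| < 1e-12 after 5 iterations
sag = a·(cosh(S/(2a)) − 1) = 36.361701·(cosh(1.374028) − 1) = 40.076416
T_max/T_min = cosh(S/(2a)) = 2.102160

a=36.362 sag=40.076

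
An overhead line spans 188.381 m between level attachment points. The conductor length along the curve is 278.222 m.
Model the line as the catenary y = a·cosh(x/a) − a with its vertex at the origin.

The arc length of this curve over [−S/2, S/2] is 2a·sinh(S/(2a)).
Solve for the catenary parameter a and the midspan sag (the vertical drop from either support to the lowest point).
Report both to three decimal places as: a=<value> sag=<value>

a=59.296 sag=91.926

seed: a₀ = √(S³/(24(L−S))) = √(188.381³/(24·89.841)) = 55.681732
iter 1: u=1.691587  f(a)=+1.377e+01  f'(a)=-4.250e+00  a ← 55.681732 − (+1.377e+01/-4.250e+00) = 58.920737
iter 2: u=1.598597  f(a)=+1.292e+00  f'(a)=-3.486e+00  a ← 58.920737 − (+1.292e+00/-3.486e+00) = 59.291495
iter 3: u=1.588601  f(a)=+1.400e-02  f'(a)=-3.411e+00  a ← 59.291495 − (+1.400e-02/-3.411e+00) = 59.295601
iter 4: u=1.588491  f(a)=+1.683e-06  f'(a)=-3.410e+00  a ← 59.295601 − (+1.683e-06/-3.410e+00) = 59.295601
iter 5: u=1.588491  f(a)=+1.137e-13  f'(a)=-3.410e+00  a ← 59.295601 − (+1.137e-13/-3.410e+00) = 59.295601
converged: |Δa| < 1e-12 after 5 iterations
sag = a·(cosh(S/(2a)) − 1) = 59.295601·(cosh(1.588491) − 1) = 91.925557
T_max/T_min = cosh(S/(2a)) = 2.550293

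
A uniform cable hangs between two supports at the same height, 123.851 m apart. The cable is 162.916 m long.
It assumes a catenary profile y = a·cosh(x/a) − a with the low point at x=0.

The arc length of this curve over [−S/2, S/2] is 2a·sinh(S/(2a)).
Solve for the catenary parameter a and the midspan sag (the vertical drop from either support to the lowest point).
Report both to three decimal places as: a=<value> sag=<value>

a=47.006 sag=47.042

seed: a₀ = √(S³/(24(L−S))) = √(123.851³/(24·39.065)) = 45.014221
iter 1: u=1.375687  f(a)=+3.868e+00  f'(a)=-2.087e+00  a ← 45.014221 − (+3.868e+00/-2.087e+00) = 46.867264
iter 2: u=1.321295  f(a)=+2.516e-01  f'(a)=-1.824e+00  a ← 46.867264 − (+2.516e-01/-1.824e+00) = 47.005255
iter 3: u=1.317417  f(a)=+1.229e-03  f'(a)=-1.806e+00  a ← 47.005255 − (+1.229e-03/-1.806e+00) = 47.005936
iter 4: u=1.317397  f(a)=+2.965e-08  f'(a)=-1.806e+00  a ← 47.005936 − (+2.965e-08/-1.806e+00) = 47.005936
iter 5: u=1.317397  f(a)=+2.842e-14  f'(a)=-1.806e+00  a ← 47.005936 − (+2.842e-14/-1.806e+00) = 47.005936
converged: |Δa| < 1e-12 after 5 iterations
sag = a·(cosh(S/(2a)) − 1) = 47.005936·(cosh(1.317397) − 1) = 47.041732
T_max/T_min = cosh(S/(2a)) = 2.000762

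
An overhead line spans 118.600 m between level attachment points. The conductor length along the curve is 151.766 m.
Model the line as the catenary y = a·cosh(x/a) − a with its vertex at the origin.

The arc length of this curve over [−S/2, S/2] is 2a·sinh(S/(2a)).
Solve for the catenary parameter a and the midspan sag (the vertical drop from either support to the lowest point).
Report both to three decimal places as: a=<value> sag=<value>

seed: a₀ = √(S³/(24(L−S))) = √(118.600³/(24·33.166)) = 45.779903
iter 1: u=1.295328  f(a)=+2.896e+00  f'(a)=-1.707e+00  a ← 45.779903 − (+2.896e+00/-1.707e+00) = 47.476493
iter 2: u=1.249039  f(a)=+1.688e-01  f'(a)=-1.513e+00  a ← 47.476493 − (+1.688e-01/-1.513e+00) = 47.588021
iter 3: u=1.246112  f(a)=+6.517e-04  f'(a)=-1.502e+00  a ← 47.588021 − (+6.517e-04/-1.502e+00) = 47.588455
iter 4: u=1.246101  f(a)=+9.800e-09  f'(a)=-1.502e+00  a ← 47.588455 − (+9.800e-09/-1.502e+00) = 47.588455
iter 5: u=1.246101  f(a)=-2.842e-14  f'(a)=-1.502e+00  a ← 47.588455 − (-2.842e-14/-1.502e+00) = 47.588455
converged: |Δa| < 1e-12 after 5 iterations
sag = a·(cosh(S/(2a)) − 1) = 47.588455·(cosh(1.246101) − 1) = 41.982136
T_max/T_min = cosh(S/(2a)) = 1.882192

a=47.588 sag=41.982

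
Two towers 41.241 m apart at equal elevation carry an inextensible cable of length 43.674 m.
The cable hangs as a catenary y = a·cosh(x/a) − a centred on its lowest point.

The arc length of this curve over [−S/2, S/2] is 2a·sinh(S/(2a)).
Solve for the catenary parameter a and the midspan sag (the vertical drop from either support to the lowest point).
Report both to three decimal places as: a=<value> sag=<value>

seed: a₀ = √(S³/(24(L−S))) = √(41.241³/(24·2.433)) = 34.659086
iter 1: u=0.594952  f(a)=+4.342e-02  f'(a)=-1.454e-01  a ← 34.659086 − (+4.342e-02/-1.454e-01) = 34.957685
iter 2: u=0.589870  f(a)=+5.676e-04  f'(a)=-1.416e-01  a ← 34.957685 − (+5.676e-04/-1.416e-01) = 34.961692
iter 3: u=0.589803  f(a)=+9.981e-08  f'(a)=-1.416e-01  a ← 34.961692 − (+9.981e-08/-1.416e-01) = 34.961693
iter 4: u=0.589803  f(a)=+0.000e+00  f'(a)=-1.416e-01  a ← 34.961693 − (+0.000e+00/-1.416e-01) = 34.961693
converged: |Δa| < 1e-12 after 4 iterations
sag = a·(cosh(S/(2a)) − 1) = 34.961693·(cosh(0.589803) − 1) = 6.259352
T_max/T_min = cosh(S/(2a)) = 1.179035

a=34.962 sag=6.259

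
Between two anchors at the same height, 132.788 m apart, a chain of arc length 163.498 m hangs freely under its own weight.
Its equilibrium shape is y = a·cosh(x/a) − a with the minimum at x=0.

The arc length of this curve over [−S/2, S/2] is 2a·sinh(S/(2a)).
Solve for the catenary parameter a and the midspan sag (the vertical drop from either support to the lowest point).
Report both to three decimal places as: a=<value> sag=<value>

a=58.222 sag=42.141

seed: a₀ = √(S³/(24(L−S))) = √(132.788³/(24·30.710)) = 56.362820
iter 1: u=1.177975  f(a)=+2.202e+00  f'(a)=-1.249e+00  a ← 56.362820 − (+2.202e+00/-1.249e+00) = 58.126731
iter 2: u=1.142228  f(a)=+1.076e-01  f'(a)=-1.129e+00  a ← 58.126731 − (+1.076e-01/-1.129e+00) = 58.222028
iter 3: u=1.140359  f(a)=+2.862e-04  f'(a)=-1.123e+00  a ← 58.222028 − (+2.862e-04/-1.123e+00) = 58.222283
iter 4: u=1.140354  f(a)=+2.035e-09  f'(a)=-1.123e+00  a ← 58.222283 − (+2.035e-09/-1.123e+00) = 58.222283
iter 5: u=1.140354  f(a)=+0.000e+00  f'(a)=-1.123e+00  a ← 58.222283 − (+0.000e+00/-1.123e+00) = 58.222283
converged: |Δa| < 1e-12 after 5 iterations
sag = a·(cosh(S/(2a)) − 1) = 58.222283·(cosh(1.140354) − 1) = 42.140724
T_max/T_min = cosh(S/(2a)) = 1.723790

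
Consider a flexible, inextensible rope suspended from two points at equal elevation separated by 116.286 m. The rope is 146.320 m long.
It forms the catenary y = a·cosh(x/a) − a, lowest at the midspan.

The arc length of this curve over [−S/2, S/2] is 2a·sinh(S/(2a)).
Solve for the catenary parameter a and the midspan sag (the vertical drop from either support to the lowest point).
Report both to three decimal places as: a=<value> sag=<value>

seed: a₀ = √(S³/(24(L−S))) = √(116.286³/(24·30.034)) = 46.706674
iter 1: u=1.244854  f(a)=+2.415e+00  f'(a)=-1.497e+00  a ← 46.706674 − (+2.415e+00/-1.497e+00) = 48.320114
iter 2: u=1.203288  f(a)=+1.308e-01  f'(a)=-1.339e+00  a ← 48.320114 − (+1.308e-01/-1.339e+00) = 48.417807
iter 3: u=1.200860  f(a)=+4.321e-04  f'(a)=-1.330e+00  a ← 48.417807 − (+4.321e-04/-1.330e+00) = 48.418132
iter 4: u=1.200852  f(a)=+4.752e-09  f'(a)=-1.330e+00  a ← 48.418132 − (+4.752e-09/-1.330e+00) = 48.418132
iter 5: u=1.200852  f(a)=-2.842e-14  f'(a)=-1.330e+00  a ← 48.418132 − (-2.842e-14/-1.330e+00) = 48.418132
converged: |Δa| < 1e-12 after 5 iterations
sag = a·(cosh(S/(2a)) − 1) = 48.418132·(cosh(1.200852) − 1) = 39.312713
T_max/T_min = cosh(S/(2a)) = 1.811942

a=48.418 sag=39.313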